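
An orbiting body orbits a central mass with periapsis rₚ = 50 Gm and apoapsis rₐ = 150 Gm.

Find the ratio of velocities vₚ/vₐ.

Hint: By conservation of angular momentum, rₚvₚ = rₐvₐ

Convert to SI: rₚ = 50 Gm = 5e+10 m; rₐ = 150 Gm = 1.5e+11 m.
Conservation of angular momentum gives rₚvₚ = rₐvₐ, so vₚ/vₐ = rₐ/rₚ.
vₚ/vₐ = 1.5e+11 / 5e+10 ≈ 3.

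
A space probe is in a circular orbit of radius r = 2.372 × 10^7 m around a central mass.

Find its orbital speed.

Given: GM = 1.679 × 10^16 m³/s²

For a circular orbit, gravity supplies the centripetal force, so v = √(GM / r).
v = √(1.679e+16 / 2.372e+07) m/s ≈ 2.661e+04 m/s = 26.61 km/s.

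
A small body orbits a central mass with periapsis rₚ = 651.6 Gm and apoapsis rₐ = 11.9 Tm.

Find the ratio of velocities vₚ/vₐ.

Convert to SI: rₚ = 651.6 Gm = 6.516e+11 m; rₐ = 11.9 Tm = 1.19e+13 m.
Conservation of angular momentum gives rₚvₚ = rₐvₐ, so vₚ/vₐ = rₐ/rₚ.
vₚ/vₐ = 1.19e+13 / 6.516e+11 ≈ 18.26.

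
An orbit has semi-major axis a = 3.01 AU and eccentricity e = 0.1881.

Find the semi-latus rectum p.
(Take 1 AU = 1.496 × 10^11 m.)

Convert to SI: a = 3.01 AU = 4.50296e+11 m.
p = a (1 − e²).
p = 4.50296e+11 · (1 − (0.1881)²) = 4.50296e+11 · 0.964618 ≈ 4.344e+11 m = 2.904 AU.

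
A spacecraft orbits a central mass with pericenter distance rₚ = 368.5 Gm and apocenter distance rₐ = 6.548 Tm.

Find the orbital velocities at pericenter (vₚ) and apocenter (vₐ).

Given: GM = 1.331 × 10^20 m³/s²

Convert to SI: rₚ = 368.5 Gm = 3.685e+11 m; rₐ = 6.548 Tm = 6.548e+12 m.
Use the vis-viva equation v² = GM(2/r − 1/a) with a = (rₚ + rₐ)/2 = (3.685e+11 + 6.548e+12)/2 = 3.45825e+12 m.
vₚ = √(GM · (2/rₚ − 1/a)) = √(1.331e+20 · (2/3.685e+11 − 1/3.45825e+12)) m/s ≈ 2.615e+04 m/s = 26.15 km/s.
vₐ = √(GM · (2/rₐ − 1/a)) = √(1.331e+20 · (2/6.548e+12 − 1/3.45825e+12)) m/s ≈ 1472 m/s = 1.472 km/s.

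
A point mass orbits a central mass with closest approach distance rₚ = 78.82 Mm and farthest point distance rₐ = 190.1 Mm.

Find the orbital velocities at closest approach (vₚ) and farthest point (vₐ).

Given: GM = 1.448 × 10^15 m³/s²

Convert to SI: rₚ = 78.82 Mm = 7.882e+07 m; rₐ = 190.1 Mm = 1.901e+08 m.
Use the vis-viva equation v² = GM(2/r − 1/a) with a = (rₚ + rₐ)/2 = (7.882e+07 + 1.901e+08)/2 = 1.3446e+08 m.
vₚ = √(GM · (2/rₚ − 1/a)) = √(1.448e+15 · (2/7.882e+07 − 1/1.3446e+08)) m/s ≈ 5096 m/s = 5.096 km/s.
vₐ = √(GM · (2/rₐ − 1/a)) = √(1.448e+15 · (2/1.901e+08 − 1/1.3446e+08)) m/s ≈ 2113 m/s = 2.113 km/s.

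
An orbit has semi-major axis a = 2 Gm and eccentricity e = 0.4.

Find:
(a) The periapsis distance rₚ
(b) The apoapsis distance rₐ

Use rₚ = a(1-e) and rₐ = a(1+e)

Convert to SI: a = 2 Gm = 2e+09 m.
(a) rₚ = a(1 − e) = 2e+09 · (1 − 0.4) = 2e+09 · 0.6 ≈ 1.2e+09 m = 1.2 Gm.
(b) rₐ = a(1 + e) = 2e+09 · (1 + 0.4) = 2e+09 · 1.4 ≈ 2.8e+09 m = 2.8 Gm.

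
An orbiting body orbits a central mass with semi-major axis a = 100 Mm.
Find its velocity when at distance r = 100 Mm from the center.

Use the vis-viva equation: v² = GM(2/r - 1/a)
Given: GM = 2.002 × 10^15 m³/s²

Convert to SI: a = 100 Mm = 1e+08 m; r = 100 Mm = 1e+08 m.
Vis-viva: v = √(GM · (2/r − 1/a)).
2/r − 1/a = 2/1e+08 − 1/1e+08 = 1e-08 m⁻¹.
v = √(2.002e+15 · 1e-08) m/s ≈ 4474 m/s = 4.474 km/s.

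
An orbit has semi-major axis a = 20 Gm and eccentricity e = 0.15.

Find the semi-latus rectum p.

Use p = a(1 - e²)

Convert to SI: a = 20 Gm = 2e+10 m.
p = a (1 − e²).
p = 2e+10 · (1 − (0.15)²) = 2e+10 · 0.9775 ≈ 1.955e+10 m = 19.55 Gm.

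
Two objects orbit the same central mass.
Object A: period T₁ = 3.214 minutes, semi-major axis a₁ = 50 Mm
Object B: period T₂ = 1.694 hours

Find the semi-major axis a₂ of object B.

Convert to SI: T₁ = 3.214 minutes = 192.84 s; a₁ = 50 Mm = 5e+07 m; T₂ = 1.694 hours = 6098.4 s.
Kepler's third law: (T₁/T₂)² = (a₁/a₂)³ ⇒ a₂ = a₁ · (T₂/T₁)^(2/3).
T₂/T₁ = 6098.4 / 192.84 = 31.6241.
a₂ = 5e+07 · (31.6241)^(2/3) m ≈ 5e+08 m = 500 Mm.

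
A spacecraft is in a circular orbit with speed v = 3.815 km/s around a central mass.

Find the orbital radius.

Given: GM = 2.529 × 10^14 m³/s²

Convert to SI: v = 3.815 km/s = 3815 m/s.
For a circular orbit, v² = GM / r, so r = GM / v².
r = 2.529e+14 / (3815)² m ≈ 1.738e+07 m = 17.38 Mm.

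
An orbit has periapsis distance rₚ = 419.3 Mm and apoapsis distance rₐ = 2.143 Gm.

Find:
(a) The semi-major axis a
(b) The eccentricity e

Convert to SI: rₚ = 419.3 Mm = 4.193e+08 m; rₐ = 2.143 Gm = 2.143e+09 m.
(a) a = (rₚ + rₐ) / 2 = (4.193e+08 + 2.143e+09) / 2 ≈ 1.281e+09 m = 1.281 Gm.
(b) e = (rₐ − rₚ) / (rₐ + rₚ) = (2.143e+09 − 4.193e+08) / (2.143e+09 + 4.193e+08) ≈ 0.6727.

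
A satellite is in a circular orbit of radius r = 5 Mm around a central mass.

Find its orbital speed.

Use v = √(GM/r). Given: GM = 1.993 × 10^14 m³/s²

Convert to SI: r = 5 Mm = 5e+06 m.
For a circular orbit, gravity supplies the centripetal force, so v = √(GM / r).
v = √(1.993e+14 / 5e+06) m/s ≈ 6313 m/s = 6.313 km/s.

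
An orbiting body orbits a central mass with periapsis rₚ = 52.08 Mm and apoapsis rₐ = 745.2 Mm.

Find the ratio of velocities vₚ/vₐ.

Convert to SI: rₚ = 52.08 Mm = 5.208e+07 m; rₐ = 745.2 Mm = 7.452e+08 m.
Conservation of angular momentum gives rₚvₚ = rₐvₐ, so vₚ/vₐ = rₐ/rₚ.
vₚ/vₐ = 7.452e+08 / 5.208e+07 ≈ 14.31.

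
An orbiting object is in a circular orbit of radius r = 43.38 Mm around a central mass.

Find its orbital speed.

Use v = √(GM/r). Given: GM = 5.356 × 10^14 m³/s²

Convert to SI: r = 43.38 Mm = 4.338e+07 m.
For a circular orbit, gravity supplies the centripetal force, so v = √(GM / r).
v = √(5.356e+14 / 4.338e+07) m/s ≈ 3514 m/s = 3.514 km/s.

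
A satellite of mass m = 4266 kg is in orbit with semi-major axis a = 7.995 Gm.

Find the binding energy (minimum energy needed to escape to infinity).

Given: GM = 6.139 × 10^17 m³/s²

Convert to SI: a = 7.995 Gm = 7.995e+09 m.
Total orbital energy is E = −GMm/(2a); binding energy is E_bind = −E = GMm/(2a).
E_bind = 6.139e+17 · 4266 / (2 · 7.995e+09) J ≈ 1.638e+11 J = 163.8 GJ.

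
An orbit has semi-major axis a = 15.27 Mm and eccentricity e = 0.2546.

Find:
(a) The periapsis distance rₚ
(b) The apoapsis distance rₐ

Convert to SI: a = 15.27 Mm = 1.527e+07 m.
(a) rₚ = a(1 − e) = 1.527e+07 · (1 − 0.2546) = 1.527e+07 · 0.7454 ≈ 1.138e+07 m = 11.38 Mm.
(b) rₐ = a(1 + e) = 1.527e+07 · (1 + 0.2546) = 1.527e+07 · 1.2546 ≈ 1.916e+07 m = 19.16 Mm.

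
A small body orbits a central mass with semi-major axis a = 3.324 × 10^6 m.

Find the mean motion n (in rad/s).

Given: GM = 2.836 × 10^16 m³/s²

n = √(GM / a³).
n = √(2.836e+16 / (3.324e+06)³) rad/s ≈ 0.02779 rad/s.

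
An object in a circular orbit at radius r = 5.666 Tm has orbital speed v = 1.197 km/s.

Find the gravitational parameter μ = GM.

Convert to SI: r = 5.666 Tm = 5.666e+12 m; v = 1.197 km/s = 1197 m/s.
For a circular orbit v² = GM/r, so GM = v² · r.
GM = (1197)² · 5.666e+12 m³/s² ≈ 8.118e+18 m³/s² = 8.118 × 10^18 m³/s².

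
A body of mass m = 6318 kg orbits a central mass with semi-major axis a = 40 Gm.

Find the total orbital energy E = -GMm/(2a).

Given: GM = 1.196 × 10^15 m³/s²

Convert to SI: a = 40 Gm = 4e+10 m.
E = −GMm / (2a).
E = −1.196e+15 · 6318 / (2 · 4e+10) J ≈ -9.445e+07 J = -94.45 MJ.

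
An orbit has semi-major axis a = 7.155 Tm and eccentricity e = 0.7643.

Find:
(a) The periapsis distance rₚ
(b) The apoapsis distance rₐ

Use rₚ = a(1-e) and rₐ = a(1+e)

Convert to SI: a = 7.155 Tm = 7.155e+12 m.
(a) rₚ = a(1 − e) = 7.155e+12 · (1 − 0.7643) = 7.155e+12 · 0.2357 ≈ 1.686e+12 m = 1.686 Tm.
(b) rₐ = a(1 + e) = 7.155e+12 · (1 + 0.7643) = 7.155e+12 · 1.7643 ≈ 1.262e+13 m = 12.62 Tm.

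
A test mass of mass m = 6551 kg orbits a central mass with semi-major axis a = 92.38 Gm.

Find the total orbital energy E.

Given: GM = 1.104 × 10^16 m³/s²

Convert to SI: a = 92.38 Gm = 9.238e+10 m.
E = −GMm / (2a).
E = −1.104e+16 · 6551 / (2 · 9.238e+10) J ≈ -3.914e+08 J = -391.4 MJ.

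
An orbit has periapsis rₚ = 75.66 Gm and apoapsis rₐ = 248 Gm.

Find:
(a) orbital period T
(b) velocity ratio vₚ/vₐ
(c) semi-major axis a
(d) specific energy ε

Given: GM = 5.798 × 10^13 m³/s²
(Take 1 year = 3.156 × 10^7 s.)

Convert to SI: rₚ = 75.66 Gm = 7.566e+10 m; rₐ = 248 Gm = 2.48e+11 m.
(a) With a = (rₚ + rₐ)/2 = 1.6183e+11 m, T = 2π √(a³/GM) = 2π √((1.6183e+11)³/5.798e+13) s ≈ 5.372e+10 s
(b) Conservation of angular momentum (rₚvₚ = rₐvₐ) gives vₚ/vₐ = rₐ/rₚ = 2.48e+11/7.566e+10 ≈ 3.278
(c) a = (rₚ + rₐ)/2 = (7.566e+10 + 2.48e+11)/2 ≈ 1.618e+11 m
(d) With a = (rₚ + rₐ)/2 = 1.6183e+11 m, ε = −GM/(2a) = −5.798e+13/(2 · 1.6183e+11) J/kg ≈ -179.1 J/kg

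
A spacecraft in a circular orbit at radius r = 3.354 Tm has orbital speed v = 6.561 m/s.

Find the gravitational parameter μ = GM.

Convert to SI: r = 3.354 Tm = 3.354e+12 m.
For a circular orbit v² = GM/r, so GM = v² · r.
GM = (6.561)² · 3.354e+12 m³/s² ≈ 1.444e+14 m³/s² = 1.444 × 10^14 m³/s².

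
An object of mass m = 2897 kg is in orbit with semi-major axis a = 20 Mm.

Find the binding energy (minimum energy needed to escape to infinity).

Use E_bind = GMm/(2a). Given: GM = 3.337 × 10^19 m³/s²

Convert to SI: a = 20 Mm = 2e+07 m.
Total orbital energy is E = −GMm/(2a); binding energy is E_bind = −E = GMm/(2a).
E_bind = 3.337e+19 · 2897 / (2 · 2e+07) J ≈ 2.417e+15 J = 2.417 PJ.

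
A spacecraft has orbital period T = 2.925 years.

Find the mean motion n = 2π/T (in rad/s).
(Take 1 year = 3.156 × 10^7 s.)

Convert to SI: T = 2.925 years = 9.2313e+07 s.
n = 2π / T.
n = 2π / 9.2313e+07 s ≈ 6.806e-08 rad/s.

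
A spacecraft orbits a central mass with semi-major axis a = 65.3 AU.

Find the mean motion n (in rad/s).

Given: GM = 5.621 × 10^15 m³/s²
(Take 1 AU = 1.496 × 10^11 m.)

Convert to SI: a = 65.3 AU = 9.76888e+12 m.
n = √(GM / a³).
n = √(5.621e+15 / (9.76888e+12)³) rad/s ≈ 2.455e-12 rad/s.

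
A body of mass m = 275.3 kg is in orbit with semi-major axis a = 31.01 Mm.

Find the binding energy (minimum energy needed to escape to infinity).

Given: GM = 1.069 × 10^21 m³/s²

Convert to SI: a = 31.01 Mm = 3.101e+07 m.
Total orbital energy is E = −GMm/(2a); binding energy is E_bind = −E = GMm/(2a).
E_bind = 1.069e+21 · 275.3 / (2 · 3.101e+07) J ≈ 4.745e+15 J = 4.745 PJ.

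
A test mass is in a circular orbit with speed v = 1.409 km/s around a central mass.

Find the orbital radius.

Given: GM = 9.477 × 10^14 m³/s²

Convert to SI: v = 1.409 km/s = 1409 m/s.
For a circular orbit, v² = GM / r, so r = GM / v².
r = 9.477e+14 / (1409)² m ≈ 4.774e+08 m = 477.4 Mm.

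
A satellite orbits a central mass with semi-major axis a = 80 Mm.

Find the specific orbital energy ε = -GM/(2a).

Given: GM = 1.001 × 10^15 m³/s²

Convert to SI: a = 80 Mm = 8e+07 m.
ε = −GM / (2a).
ε = −1.001e+15 / (2 · 8e+07) J/kg ≈ -6.256e+06 J/kg = -6.256 MJ/kg.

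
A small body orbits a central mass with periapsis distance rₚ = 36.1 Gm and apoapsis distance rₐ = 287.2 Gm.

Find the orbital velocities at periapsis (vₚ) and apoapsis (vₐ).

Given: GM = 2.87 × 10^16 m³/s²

Convert to SI: rₚ = 36.1 Gm = 3.61e+10 m; rₐ = 287.2 Gm = 2.872e+11 m.
Use the vis-viva equation v² = GM(2/r − 1/a) with a = (rₚ + rₐ)/2 = (3.61e+10 + 2.872e+11)/2 = 1.6165e+11 m.
vₚ = √(GM · (2/rₚ − 1/a)) = √(2.87e+16 · (2/3.61e+10 − 1/1.6165e+11)) m/s ≈ 1188 m/s = 1.188 km/s.
vₐ = √(GM · (2/rₐ − 1/a)) = √(2.87e+16 · (2/2.872e+11 − 1/1.6165e+11)) m/s ≈ 149.4 m/s = 149.4 m/s.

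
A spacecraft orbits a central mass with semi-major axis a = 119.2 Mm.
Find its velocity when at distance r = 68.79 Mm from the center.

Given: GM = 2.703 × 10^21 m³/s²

Convert to SI: a = 119.2 Mm = 1.192e+08 m; r = 68.79 Mm = 6.879e+07 m.
Vis-viva: v = √(GM · (2/r − 1/a)).
2/r − 1/a = 2/6.879e+07 − 1/1.192e+08 = 2.06847e-08 m⁻¹.
v = √(2.703e+21 · 2.06847e-08) m/s ≈ 7.477e+06 m/s = 7477 km/s.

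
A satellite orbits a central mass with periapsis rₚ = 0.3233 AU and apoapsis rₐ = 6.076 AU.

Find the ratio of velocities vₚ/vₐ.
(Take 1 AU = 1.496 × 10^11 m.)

Convert to SI: rₚ = 0.3233 AU = 4.83657e+10 m; rₐ = 6.076 AU = 9.0897e+11 m.
Conservation of angular momentum gives rₚvₚ = rₐvₐ, so vₚ/vₐ = rₐ/rₚ.
vₚ/vₐ = 9.0897e+11 / 4.83657e+10 ≈ 18.79.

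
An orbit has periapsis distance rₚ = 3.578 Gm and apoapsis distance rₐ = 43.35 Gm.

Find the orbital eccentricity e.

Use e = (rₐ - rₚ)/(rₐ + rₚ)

Convert to SI: rₚ = 3.578 Gm = 3.578e+09 m; rₐ = 43.35 Gm = 4.335e+10 m.
e = (rₐ − rₚ) / (rₐ + rₚ).
e = (4.335e+10 − 3.578e+09) / (4.335e+10 + 3.578e+09) = 3.9772e+10 / 4.6928e+10 ≈ 0.8475.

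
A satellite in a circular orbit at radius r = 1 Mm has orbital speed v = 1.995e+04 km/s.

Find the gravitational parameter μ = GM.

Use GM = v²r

Convert to SI: r = 1 Mm = 1e+06 m; v = 1.995e+04 km/s = 1.995e+07 m/s.
For a circular orbit v² = GM/r, so GM = v² · r.
GM = (1.995e+07)² · 1e+06 m³/s² ≈ 3.98e+20 m³/s² = 3.98 × 10^20 m³/s².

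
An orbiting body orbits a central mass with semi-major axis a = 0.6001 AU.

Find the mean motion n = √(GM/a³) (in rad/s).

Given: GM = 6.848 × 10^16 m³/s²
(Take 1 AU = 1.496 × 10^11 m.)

Convert to SI: a = 0.6001 AU = 8.9775e+10 m.
n = √(GM / a³).
n = √(6.848e+16 / (8.9775e+10)³) rad/s ≈ 9.729e-09 rad/s.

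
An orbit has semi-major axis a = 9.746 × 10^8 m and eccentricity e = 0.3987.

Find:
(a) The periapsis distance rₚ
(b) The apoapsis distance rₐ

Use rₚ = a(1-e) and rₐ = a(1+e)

(a) rₚ = a(1 − e) = 9.746e+08 · (1 − 0.3987) = 9.746e+08 · 0.6013 ≈ 5.86e+08 m = 5.86 × 10^8 m.
(b) rₐ = a(1 + e) = 9.746e+08 · (1 + 0.3987) = 9.746e+08 · 1.3987 ≈ 1.363e+09 m = 1.363 × 10^9 m.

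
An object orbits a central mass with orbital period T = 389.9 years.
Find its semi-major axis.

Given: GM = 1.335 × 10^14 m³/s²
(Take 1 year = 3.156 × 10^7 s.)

Convert to SI: T = 389.9 years = 1.23052e+10 s.
Invert Kepler's third law: a = (GM · T² / (4π²))^(1/3).
Substituting T = 1.23052e+10 s and GM = 1.335e+14 m³/s²:
a = (1.335e+14 · (1.23052e+10)² / (4π²))^(1/3) m
a ≈ 8e+10 m = 80 Gm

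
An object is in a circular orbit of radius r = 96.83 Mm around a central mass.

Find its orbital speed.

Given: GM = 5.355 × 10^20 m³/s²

Convert to SI: r = 96.83 Mm = 9.683e+07 m.
For a circular orbit, gravity supplies the centripetal force, so v = √(GM / r).
v = √(5.355e+20 / 9.683e+07) m/s ≈ 2.352e+06 m/s = 2352 km/s.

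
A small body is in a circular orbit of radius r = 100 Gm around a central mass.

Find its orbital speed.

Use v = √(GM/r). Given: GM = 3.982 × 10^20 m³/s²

Convert to SI: r = 100 Gm = 1e+11 m.
For a circular orbit, gravity supplies the centripetal force, so v = √(GM / r).
v = √(3.982e+20 / 1e+11) m/s ≈ 6.31e+04 m/s = 63.1 km/s.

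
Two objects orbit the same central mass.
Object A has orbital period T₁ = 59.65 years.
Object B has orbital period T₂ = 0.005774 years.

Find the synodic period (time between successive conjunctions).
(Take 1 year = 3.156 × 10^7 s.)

Convert to SI: T₁ = 59.65 years = 1.88255e+09 s; T₂ = 0.005774 years = 182227 s.
T_syn = |T₁ · T₂ / (T₁ − T₂)|.
T_syn = |1.88255e+09 · 182227 / (1.88255e+09 − 182227)| s ≈ 1.822e+05 s = 0.005775 years.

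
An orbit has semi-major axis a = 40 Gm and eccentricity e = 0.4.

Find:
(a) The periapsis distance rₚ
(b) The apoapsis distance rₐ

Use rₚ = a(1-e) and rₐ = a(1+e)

Convert to SI: a = 40 Gm = 4e+10 m.
(a) rₚ = a(1 − e) = 4e+10 · (1 − 0.4) = 4e+10 · 0.6 ≈ 2.4e+10 m = 24 Gm.
(b) rₐ = a(1 + e) = 4e+10 · (1 + 0.4) = 4e+10 · 1.4 ≈ 5.6e+10 m = 56 Gm.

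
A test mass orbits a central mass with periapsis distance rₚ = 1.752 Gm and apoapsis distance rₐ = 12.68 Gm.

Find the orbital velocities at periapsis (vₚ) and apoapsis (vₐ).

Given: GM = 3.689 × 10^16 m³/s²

Convert to SI: rₚ = 1.752 Gm = 1.752e+09 m; rₐ = 12.68 Gm = 1.268e+10 m.
Use the vis-viva equation v² = GM(2/r − 1/a) with a = (rₚ + rₐ)/2 = (1.752e+09 + 1.268e+10)/2 = 7.216e+09 m.
vₚ = √(GM · (2/rₚ − 1/a)) = √(3.689e+16 · (2/1.752e+09 − 1/7.216e+09)) m/s ≈ 6083 m/s = 6.083 km/s.
vₐ = √(GM · (2/rₐ − 1/a)) = √(3.689e+16 · (2/1.268e+10 − 1/7.216e+09)) m/s ≈ 840.5 m/s = 840.5 m/s.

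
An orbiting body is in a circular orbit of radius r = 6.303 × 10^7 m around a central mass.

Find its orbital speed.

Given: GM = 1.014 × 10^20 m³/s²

For a circular orbit, gravity supplies the centripetal force, so v = √(GM / r).
v = √(1.014e+20 / 6.303e+07) m/s ≈ 1.268e+06 m/s = 1268 km/s.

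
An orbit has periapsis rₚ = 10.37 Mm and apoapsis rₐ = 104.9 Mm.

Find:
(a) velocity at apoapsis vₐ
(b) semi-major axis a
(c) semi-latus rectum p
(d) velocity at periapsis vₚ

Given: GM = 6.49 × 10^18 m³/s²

Convert to SI: rₚ = 10.37 Mm = 1.037e+07 m; rₐ = 104.9 Mm = 1.049e+08 m.
(a) With a = (rₚ + rₐ)/2 = 5.7635e+07 m, vₐ = √(GM (2/rₐ − 1/a)) = √(6.49e+18 · (2/1.049e+08 − 1/5.7635e+07)) m/s ≈ 1.055e+05 m/s
(b) a = (rₚ + rₐ)/2 = (1.037e+07 + 1.049e+08)/2 ≈ 5.764e+07 m
(c) From a = (rₚ + rₐ)/2 = 5.7635e+07 m and e = (rₐ − rₚ)/(rₐ + rₚ) = 0.820075, p = a(1 − e²) = 5.7635e+07 · (1 − (0.820075)²) ≈ 1.887e+07 m
(d) With a = (rₚ + rₐ)/2 = 5.7635e+07 m, vₚ = √(GM (2/rₚ − 1/a)) = √(6.49e+18 · (2/1.037e+07 − 1/5.7635e+07)) m/s ≈ 1.067e+06 m/s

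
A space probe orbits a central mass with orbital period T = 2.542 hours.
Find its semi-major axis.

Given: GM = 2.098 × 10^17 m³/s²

Convert to SI: T = 2.542 hours = 9151.2 s.
Invert Kepler's third law: a = (GM · T² / (4π²))^(1/3).
Substituting T = 9151.2 s and GM = 2.098e+17 m³/s²:
a = (2.098e+17 · (9151.2)² / (4π²))^(1/3) m
a ≈ 7.635e+07 m = 76.35 Mm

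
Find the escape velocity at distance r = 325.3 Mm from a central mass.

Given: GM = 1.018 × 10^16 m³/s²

Convert to SI: r = 325.3 Mm = 3.253e+08 m.
Escape velocity comes from setting total energy to zero: ½v² − GM/r = 0 ⇒ v_esc = √(2GM / r).
v_esc = √(2 · 1.018e+16 / 3.253e+08) m/s ≈ 7911 m/s = 7.911 km/s.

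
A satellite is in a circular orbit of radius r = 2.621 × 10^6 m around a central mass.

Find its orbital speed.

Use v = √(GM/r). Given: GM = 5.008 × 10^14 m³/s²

For a circular orbit, gravity supplies the centripetal force, so v = √(GM / r).
v = √(5.008e+14 / 2.621e+06) m/s ≈ 1.382e+04 m/s = 13.82 km/s.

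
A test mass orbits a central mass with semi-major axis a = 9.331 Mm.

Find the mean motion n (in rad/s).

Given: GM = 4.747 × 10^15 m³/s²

Convert to SI: a = 9.331 Mm = 9.331e+06 m.
n = √(GM / a³).
n = √(4.747e+15 / (9.331e+06)³) rad/s ≈ 0.002417 rad/s.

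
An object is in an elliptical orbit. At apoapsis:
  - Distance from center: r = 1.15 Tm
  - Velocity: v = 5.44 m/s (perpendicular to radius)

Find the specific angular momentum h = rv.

Convert to SI: r = 1.15 Tm = 1.15e+12 m.
With v perpendicular to r, h = r · v.
h = 1.15e+12 · 5.44 m²/s ≈ 6.256e+12 m²/s.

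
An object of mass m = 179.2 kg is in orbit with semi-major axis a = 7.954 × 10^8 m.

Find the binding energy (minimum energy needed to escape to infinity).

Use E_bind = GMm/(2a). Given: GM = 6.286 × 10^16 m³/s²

Total orbital energy is E = −GMm/(2a); binding energy is E_bind = −E = GMm/(2a).
E_bind = 6.286e+16 · 179.2 / (2 · 7.954e+08) J ≈ 7.081e+09 J = 7.081 GJ.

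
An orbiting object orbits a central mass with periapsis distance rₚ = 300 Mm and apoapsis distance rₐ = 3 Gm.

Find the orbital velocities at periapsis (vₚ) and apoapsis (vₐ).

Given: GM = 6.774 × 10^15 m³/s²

Convert to SI: rₚ = 300 Mm = 3e+08 m; rₐ = 3 Gm = 3e+09 m.
Use the vis-viva equation v² = GM(2/r − 1/a) with a = (rₚ + rₐ)/2 = (3e+08 + 3e+09)/2 = 1.65e+09 m.
vₚ = √(GM · (2/rₚ − 1/a)) = √(6.774e+15 · (2/3e+08 − 1/1.65e+09)) m/s ≈ 6407 m/s = 6.407 km/s.
vₐ = √(GM · (2/rₐ − 1/a)) = √(6.774e+15 · (2/3e+09 − 1/1.65e+09)) m/s ≈ 640.7 m/s = 640.7 m/s.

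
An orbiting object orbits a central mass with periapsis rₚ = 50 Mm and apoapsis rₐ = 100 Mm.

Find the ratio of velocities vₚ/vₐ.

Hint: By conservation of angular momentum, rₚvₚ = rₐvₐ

Convert to SI: rₚ = 50 Mm = 5e+07 m; rₐ = 100 Mm = 1e+08 m.
Conservation of angular momentum gives rₚvₚ = rₐvₐ, so vₚ/vₐ = rₐ/rₚ.
vₚ/vₐ = 1e+08 / 5e+07 ≈ 2.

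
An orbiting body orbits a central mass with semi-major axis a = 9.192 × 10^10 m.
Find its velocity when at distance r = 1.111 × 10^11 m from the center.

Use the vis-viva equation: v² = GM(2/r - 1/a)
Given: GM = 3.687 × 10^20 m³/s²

Vis-viva: v = √(GM · (2/r − 1/a)).
2/r − 1/a = 2/1.111e+11 − 1/9.192e+10 = 7.12277e-12 m⁻¹.
v = √(3.687e+20 · 7.12277e-12) m/s ≈ 5.125e+04 m/s = 51.25 km/s.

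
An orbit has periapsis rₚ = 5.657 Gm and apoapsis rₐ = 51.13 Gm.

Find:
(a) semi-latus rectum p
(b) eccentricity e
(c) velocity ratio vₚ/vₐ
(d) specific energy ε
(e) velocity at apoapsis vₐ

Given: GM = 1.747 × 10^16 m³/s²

Convert to SI: rₚ = 5.657 Gm = 5.657e+09 m; rₐ = 51.13 Gm = 5.113e+10 m.
(a) From a = (rₚ + rₐ)/2 = 2.83935e+10 m and e = (rₐ − rₚ)/(rₐ + rₚ) = 0.800764, p = a(1 − e²) = 2.83935e+10 · (1 − (0.800764)²) ≈ 1.019e+10 m
(b) e = (rₐ − rₚ)/(rₐ + rₚ) = (5.113e+10 − 5.657e+09)/(5.113e+10 + 5.657e+09) ≈ 0.8008
(c) Conservation of angular momentum (rₚvₚ = rₐvₐ) gives vₚ/vₐ = rₐ/rₚ = 5.113e+10/5.657e+09 ≈ 9.038
(d) With a = (rₚ + rₐ)/2 = 2.83935e+10 m, ε = −GM/(2a) = −1.747e+16/(2 · 2.83935e+10) J/kg ≈ -3.076e+05 J/kg
(e) With a = (rₚ + rₐ)/2 = 2.83935e+10 m, vₐ = √(GM (2/rₐ − 1/a)) = √(1.747e+16 · (2/5.113e+10 − 1/2.83935e+10)) m/s ≈ 260.9 m/s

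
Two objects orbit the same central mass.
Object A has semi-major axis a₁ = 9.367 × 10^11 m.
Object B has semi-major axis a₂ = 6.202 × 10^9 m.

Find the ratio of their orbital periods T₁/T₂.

From Kepler's third law, (T₁/T₂)² = (a₁/a₂)³, so T₁/T₂ = (a₁/a₂)^(3/2).
a₁/a₂ = 9.367e+11 / 6.202e+09 = 151.032.
T₁/T₂ = (151.032)^(3/2) ≈ 1856.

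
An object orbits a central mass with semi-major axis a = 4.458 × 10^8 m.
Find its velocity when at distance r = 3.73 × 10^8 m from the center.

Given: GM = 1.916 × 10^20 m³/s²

Vis-viva: v = √(GM · (2/r − 1/a)).
2/r − 1/a = 2/3.73e+08 − 1/4.458e+08 = 3.11877e-09 m⁻¹.
v = √(1.916e+20 · 3.11877e-09) m/s ≈ 7.73e+05 m/s = 773 km/s.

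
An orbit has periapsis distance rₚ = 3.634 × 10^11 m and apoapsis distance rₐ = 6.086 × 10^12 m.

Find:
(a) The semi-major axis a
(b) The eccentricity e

(a) a = (rₚ + rₐ) / 2 = (3.634e+11 + 6.086e+12) / 2 ≈ 3.225e+12 m = 3.225 × 10^12 m.
(b) e = (rₐ − rₚ) / (rₐ + rₚ) = (6.086e+12 − 3.634e+11) / (6.086e+12 + 3.634e+11) ≈ 0.8873.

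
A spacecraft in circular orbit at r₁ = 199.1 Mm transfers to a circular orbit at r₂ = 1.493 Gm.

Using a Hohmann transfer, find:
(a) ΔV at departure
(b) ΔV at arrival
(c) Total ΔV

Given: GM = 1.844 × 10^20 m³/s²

Convert to SI: r₁ = 199.1 Mm = 1.991e+08 m; r₂ = 1.493 Gm = 1.493e+09 m.
Transfer semi-major axis: a_t = (r₁ + r₂)/2 = (1.991e+08 + 1.493e+09)/2 = 8.4605e+08 m.
Circular speeds: v₁ = √(GM/r₁) = 962376 m/s, v₂ = √(GM/r₂) = 351439 m/s.
Transfer speeds (vis-viva v² = GM(2/r − 1/a_t)): v₁ᵗ = 1.27843e+06 m/s, v₂ᵗ = 170486 m/s.
(a) ΔV₁ = |v₁ᵗ − v₁| ≈ 3.161e+05 m/s = 316.1 km/s.
(b) ΔV₂ = |v₂ − v₂ᵗ| ≈ 1.81e+05 m/s = 181 km/s.
(c) ΔV_total = ΔV₁ + ΔV₂ ≈ 4.97e+05 m/s = 497 km/s.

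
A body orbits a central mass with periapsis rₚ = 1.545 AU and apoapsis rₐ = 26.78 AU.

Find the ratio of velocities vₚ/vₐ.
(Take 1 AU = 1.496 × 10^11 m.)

Convert to SI: rₚ = 1.545 AU = 2.31132e+11 m; rₐ = 26.78 AU = 4.00629e+12 m.
Conservation of angular momentum gives rₚvₚ = rₐvₐ, so vₚ/vₐ = rₐ/rₚ.
vₚ/vₐ = 4.00629e+12 / 2.31132e+11 ≈ 17.33.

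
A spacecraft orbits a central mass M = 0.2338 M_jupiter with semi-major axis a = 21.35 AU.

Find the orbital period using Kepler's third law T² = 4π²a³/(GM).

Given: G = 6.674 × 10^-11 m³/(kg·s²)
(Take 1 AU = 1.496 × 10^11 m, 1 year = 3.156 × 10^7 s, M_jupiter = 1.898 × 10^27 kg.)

Convert to SI: a = 21.35 AU = 3.19396e+12 m; M = 0.2338 M_jupiter = 4.43752e+26 kg.
GM = G · M = 6.674e-11 · 4.43752e+26 = 2.9616e+16 m³/s².
Kepler's third law: T = 2π √(a³ / GM).
Substituting a = 3.19396e+12 m and GM = 2.9616e+16 m³/s²:
T = 2π √((3.19396e+12)³ / 2.9616e+16) s
T ≈ 2.084e+11 s = 6603 years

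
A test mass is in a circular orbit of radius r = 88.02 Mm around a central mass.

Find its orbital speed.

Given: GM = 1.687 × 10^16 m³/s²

Convert to SI: r = 88.02 Mm = 8.802e+07 m.
For a circular orbit, gravity supplies the centripetal force, so v = √(GM / r).
v = √(1.687e+16 / 8.802e+07) m/s ≈ 1.384e+04 m/s = 13.84 km/s.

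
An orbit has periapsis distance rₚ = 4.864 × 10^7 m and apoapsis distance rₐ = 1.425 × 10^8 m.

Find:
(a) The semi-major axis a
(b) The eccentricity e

(a) a = (rₚ + rₐ) / 2 = (4.864e+07 + 1.425e+08) / 2 ≈ 9.557e+07 m = 9.557 × 10^7 m.
(b) e = (rₐ − rₚ) / (rₐ + rₚ) = (1.425e+08 − 4.864e+07) / (1.425e+08 + 4.864e+07) ≈ 0.4911.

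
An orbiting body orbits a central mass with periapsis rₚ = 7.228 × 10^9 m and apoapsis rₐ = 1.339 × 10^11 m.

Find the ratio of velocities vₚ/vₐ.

Conservation of angular momentum gives rₚvₚ = rₐvₐ, so vₚ/vₐ = rₐ/rₚ.
vₚ/vₐ = 1.339e+11 / 7.228e+09 ≈ 18.53.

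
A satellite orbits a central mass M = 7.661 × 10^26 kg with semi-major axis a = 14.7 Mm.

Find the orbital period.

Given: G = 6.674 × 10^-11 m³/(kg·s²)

Convert to SI: a = 14.7 Mm = 1.47e+07 m.
GM = G · M = 6.674e-11 · 7.661e+26 = 5.11295e+16 m³/s².
Kepler's third law: T = 2π √(a³ / GM).
Substituting a = 1.47e+07 m and GM = 5.11295e+16 m³/s²:
T = 2π √((1.47e+07)³ / 5.11295e+16) s
T ≈ 1566 s = 26.1 minutes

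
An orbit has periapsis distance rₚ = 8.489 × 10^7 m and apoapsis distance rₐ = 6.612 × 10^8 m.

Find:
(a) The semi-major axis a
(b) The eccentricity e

(a) a = (rₚ + rₐ) / 2 = (8.489e+07 + 6.612e+08) / 2 ≈ 3.73e+08 m = 3.73 × 10^8 m.
(b) e = (rₐ − rₚ) / (rₐ + rₚ) = (6.612e+08 − 8.489e+07) / (6.612e+08 + 8.489e+07) ≈ 0.7724.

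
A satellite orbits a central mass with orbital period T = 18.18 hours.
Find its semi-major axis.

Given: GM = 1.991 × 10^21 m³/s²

Convert to SI: T = 18.18 hours = 65448 s.
Invert Kepler's third law: a = (GM · T² / (4π²))^(1/3).
Substituting T = 65448 s and GM = 1.991e+21 m³/s²:
a = (1.991e+21 · (65448)² / (4π²))^(1/3) m
a ≈ 6e+09 m = 6 Gm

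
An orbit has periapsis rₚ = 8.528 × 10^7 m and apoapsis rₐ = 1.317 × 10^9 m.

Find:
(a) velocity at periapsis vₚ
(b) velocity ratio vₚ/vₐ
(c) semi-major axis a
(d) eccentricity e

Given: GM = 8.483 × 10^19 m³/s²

(a) With a = (rₚ + rₐ)/2 = 7.0114e+08 m, vₚ = √(GM (2/rₚ − 1/a)) = √(8.483e+19 · (2/8.528e+07 − 1/7.0114e+08)) m/s ≈ 1.367e+06 m/s
(b) Conservation of angular momentum (rₚvₚ = rₐvₐ) gives vₚ/vₐ = rₐ/rₚ = 1.317e+09/8.528e+07 ≈ 15.44
(c) a = (rₚ + rₐ)/2 = (8.528e+07 + 1.317e+09)/2 ≈ 7.011e+08 m
(d) e = (rₐ − rₚ)/(rₐ + rₚ) = (1.317e+09 − 8.528e+07)/(1.317e+09 + 8.528e+07) ≈ 0.8784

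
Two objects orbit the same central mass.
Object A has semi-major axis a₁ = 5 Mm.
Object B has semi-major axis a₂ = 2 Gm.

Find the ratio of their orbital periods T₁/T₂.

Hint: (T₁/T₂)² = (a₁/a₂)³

Convert to SI: a₁ = 5 Mm = 5e+06 m; a₂ = 2 Gm = 2e+09 m.
From Kepler's third law, (T₁/T₂)² = (a₁/a₂)³, so T₁/T₂ = (a₁/a₂)^(3/2).
a₁/a₂ = 5e+06 / 2e+09 = 0.0025.
T₁/T₂ = (0.0025)^(3/2) ≈ 0.000125.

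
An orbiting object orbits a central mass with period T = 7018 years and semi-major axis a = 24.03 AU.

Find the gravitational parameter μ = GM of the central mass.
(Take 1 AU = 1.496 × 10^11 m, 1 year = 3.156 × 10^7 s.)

Convert to SI: T = 7018 years = 2.21488e+11 s; a = 24.03 AU = 3.59489e+12 m.
GM = 4π² · a³ / T².
GM = 4π² · (3.59489e+12)³ / (2.21488e+11)² m³/s² ≈ 3.739e+16 m³/s² = 3.739 × 10^16 m³/s².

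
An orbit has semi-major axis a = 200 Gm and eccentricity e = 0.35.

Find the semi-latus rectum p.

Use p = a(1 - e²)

Convert to SI: a = 200 Gm = 2e+11 m.
p = a (1 − e²).
p = 2e+11 · (1 − (0.35)²) = 2e+11 · 0.8775 ≈ 1.755e+11 m = 175.5 Gm.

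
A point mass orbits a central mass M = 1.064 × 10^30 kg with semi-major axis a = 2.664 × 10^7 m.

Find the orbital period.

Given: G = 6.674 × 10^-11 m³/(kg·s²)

GM = G · M = 6.674e-11 · 1.064e+30 = 7.10114e+19 m³/s².
Kepler's third law: T = 2π √(a³ / GM).
Substituting a = 2.664e+07 m and GM = 7.10114e+19 m³/s²:
T = 2π √((2.664e+07)³ / 7.10114e+19) s
T ≈ 102.5 s = 1.709 minutes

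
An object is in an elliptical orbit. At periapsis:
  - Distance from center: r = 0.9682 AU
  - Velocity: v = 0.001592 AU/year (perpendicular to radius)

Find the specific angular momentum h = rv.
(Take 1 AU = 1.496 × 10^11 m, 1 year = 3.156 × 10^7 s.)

Convert to SI: r = 0.9682 AU = 1.44843e+11 m; v = 0.001592 AU/year = 7.54636 m/s.
With v perpendicular to r, h = r · v.
h = 1.44843e+11 · 7.54636 m²/s ≈ 1.093e+12 m²/s.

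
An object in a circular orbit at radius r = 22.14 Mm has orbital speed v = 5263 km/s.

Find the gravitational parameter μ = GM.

Convert to SI: r = 22.14 Mm = 2.214e+07 m; v = 5263 km/s = 5.263e+06 m/s.
For a circular orbit v² = GM/r, so GM = v² · r.
GM = (5.263e+06)² · 2.214e+07 m³/s² ≈ 6.133e+20 m³/s² = 6.133 × 10^20 m³/s².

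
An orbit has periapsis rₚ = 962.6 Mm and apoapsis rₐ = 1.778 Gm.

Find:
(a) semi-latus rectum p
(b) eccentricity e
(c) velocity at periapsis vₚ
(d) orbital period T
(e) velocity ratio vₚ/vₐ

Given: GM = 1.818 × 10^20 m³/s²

Convert to SI: rₚ = 962.6 Mm = 9.626e+08 m; rₐ = 1.778 Gm = 1.778e+09 m.
(a) From a = (rₚ + rₐ)/2 = 1.3703e+09 m and e = (rₐ − rₚ)/(rₐ + rₚ) = 0.297526, p = a(1 − e²) = 1.3703e+09 · (1 − (0.297526)²) ≈ 1.249e+09 m
(b) e = (rₐ − rₚ)/(rₐ + rₚ) = (1.778e+09 − 9.626e+08)/(1.778e+09 + 9.626e+08) ≈ 0.2975
(c) With a = (rₚ + rₐ)/2 = 1.3703e+09 m, vₚ = √(GM (2/rₚ − 1/a)) = √(1.818e+20 · (2/9.626e+08 − 1/1.3703e+09)) m/s ≈ 4.95e+05 m/s
(d) With a = (rₚ + rₐ)/2 = 1.3703e+09 m, T = 2π √(a³/GM) = 2π √((1.3703e+09)³/1.818e+20) s ≈ 2.364e+04 s
(e) Conservation of angular momentum (rₚvₚ = rₐvₐ) gives vₚ/vₐ = rₐ/rₚ = 1.778e+09/9.626e+08 ≈ 1.847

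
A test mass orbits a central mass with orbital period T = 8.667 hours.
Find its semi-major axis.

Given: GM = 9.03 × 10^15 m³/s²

Convert to SI: T = 8.667 hours = 31201.2 s.
Invert Kepler's third law: a = (GM · T² / (4π²))^(1/3).
Substituting T = 31201.2 s and GM = 9.03e+15 m³/s²:
a = (9.03e+15 · (31201.2)² / (4π²))^(1/3) m
a ≈ 6.061e+07 m = 6.061 × 10^7 m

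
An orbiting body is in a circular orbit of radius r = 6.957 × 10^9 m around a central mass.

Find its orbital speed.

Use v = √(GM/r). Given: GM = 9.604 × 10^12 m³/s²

For a circular orbit, gravity supplies the centripetal force, so v = √(GM / r).
v = √(9.604e+12 / 6.957e+09) m/s ≈ 37.15 m/s = 37.15 m/s.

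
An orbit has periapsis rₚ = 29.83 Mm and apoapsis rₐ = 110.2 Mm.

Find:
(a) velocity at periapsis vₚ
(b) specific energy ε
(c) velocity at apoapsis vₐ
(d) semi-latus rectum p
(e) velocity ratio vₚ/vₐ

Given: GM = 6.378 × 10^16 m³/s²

Convert to SI: rₚ = 29.83 Mm = 2.983e+07 m; rₐ = 110.2 Mm = 1.102e+08 m.
(a) With a = (rₚ + rₐ)/2 = 7.0015e+07 m, vₚ = √(GM (2/rₚ − 1/a)) = √(6.378e+16 · (2/2.983e+07 − 1/7.0015e+07)) m/s ≈ 5.801e+04 m/s
(b) With a = (rₚ + rₐ)/2 = 7.0015e+07 m, ε = −GM/(2a) = −6.378e+16/(2 · 7.0015e+07) J/kg ≈ -4.555e+08 J/kg
(c) With a = (rₚ + rₐ)/2 = 7.0015e+07 m, vₐ = √(GM (2/rₐ − 1/a)) = √(6.378e+16 · (2/1.102e+08 − 1/7.0015e+07)) m/s ≈ 1.57e+04 m/s
(d) From a = (rₚ + rₐ)/2 = 7.0015e+07 m and e = (rₐ − rₚ)/(rₐ + rₚ) = 0.573948, p = a(1 − e²) = 7.0015e+07 · (1 − (0.573948)²) ≈ 4.695e+07 m
(e) Conservation of angular momentum (rₚvₚ = rₐvₐ) gives vₚ/vₐ = rₐ/rₚ = 1.102e+08/2.983e+07 ≈ 3.694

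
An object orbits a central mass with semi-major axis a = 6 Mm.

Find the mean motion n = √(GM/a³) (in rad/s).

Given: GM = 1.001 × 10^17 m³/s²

Convert to SI: a = 6 Mm = 6e+06 m.
n = √(GM / a³).
n = √(1.001e+17 / (6e+06)³) rad/s ≈ 0.02153 rad/s.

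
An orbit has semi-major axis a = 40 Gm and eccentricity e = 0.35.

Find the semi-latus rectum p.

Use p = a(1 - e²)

Convert to SI: a = 40 Gm = 4e+10 m.
p = a (1 − e²).
p = 4e+10 · (1 − (0.35)²) = 4e+10 · 0.8775 ≈ 3.51e+10 m = 35.1 Gm.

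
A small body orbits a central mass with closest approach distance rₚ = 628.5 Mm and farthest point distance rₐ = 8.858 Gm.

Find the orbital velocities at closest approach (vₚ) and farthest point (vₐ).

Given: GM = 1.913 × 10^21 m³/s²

Convert to SI: rₚ = 628.5 Mm = 6.285e+08 m; rₐ = 8.858 Gm = 8.858e+09 m.
Use the vis-viva equation v² = GM(2/r − 1/a) with a = (rₚ + rₐ)/2 = (6.285e+08 + 8.858e+09)/2 = 4.74325e+09 m.
vₚ = √(GM · (2/rₚ − 1/a)) = √(1.913e+21 · (2/6.285e+08 − 1/4.74325e+09)) m/s ≈ 2.384e+06 m/s = 2384 km/s.
vₐ = √(GM · (2/rₐ − 1/a)) = √(1.913e+21 · (2/8.858e+09 − 1/4.74325e+09)) m/s ≈ 1.692e+05 m/s = 169.2 km/s.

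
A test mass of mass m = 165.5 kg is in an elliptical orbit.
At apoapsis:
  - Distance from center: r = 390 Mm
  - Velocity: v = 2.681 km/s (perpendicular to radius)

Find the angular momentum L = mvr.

Convert to SI: r = 390 Mm = 3.9e+08 m; v = 2.681 km/s = 2681 m/s.
Since v is perpendicular to r, L = m · v · r.
L = 165.5 · 2681 · 3.9e+08 kg·m²/s ≈ 1.73e+14 kg·m²/s.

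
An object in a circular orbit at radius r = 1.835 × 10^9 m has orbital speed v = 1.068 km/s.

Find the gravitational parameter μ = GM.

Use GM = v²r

Convert to SI: v = 1.068 km/s = 1068 m/s.
For a circular orbit v² = GM/r, so GM = v² · r.
GM = (1068)² · 1.835e+09 m³/s² ≈ 2.093e+15 m³/s² = 2.093 × 10^15 m³/s².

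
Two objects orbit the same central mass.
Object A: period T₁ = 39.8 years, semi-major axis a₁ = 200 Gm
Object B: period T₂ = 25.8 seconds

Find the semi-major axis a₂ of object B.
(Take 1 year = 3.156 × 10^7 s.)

Convert to SI: T₁ = 39.8 years = 1.25609e+09 s; a₁ = 200 Gm = 2e+11 m.
Kepler's third law: (T₁/T₂)² = (a₁/a₂)³ ⇒ a₂ = a₁ · (T₂/T₁)^(2/3).
T₂/T₁ = 25.8 / 1.25609e+09 = 2.054e-08.
a₂ = 2e+11 · (2.054e-08)^(2/3) m ≈ 1.5e+06 m = 1.5 Mm.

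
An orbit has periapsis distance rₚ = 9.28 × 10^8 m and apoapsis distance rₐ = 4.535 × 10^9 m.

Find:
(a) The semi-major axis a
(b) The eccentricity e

(a) a = (rₚ + rₐ) / 2 = (9.28e+08 + 4.535e+09) / 2 ≈ 2.732e+09 m = 2.732 × 10^9 m.
(b) e = (rₐ − rₚ) / (rₐ + rₚ) = (4.535e+09 − 9.28e+08) / (4.535e+09 + 9.28e+08) ≈ 0.6603.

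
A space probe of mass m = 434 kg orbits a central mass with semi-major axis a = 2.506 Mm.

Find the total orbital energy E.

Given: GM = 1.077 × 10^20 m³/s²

Convert to SI: a = 2.506 Mm = 2.506e+06 m.
E = −GMm / (2a).
E = −1.077e+20 · 434 / (2 · 2.506e+06) J ≈ -9.326e+15 J = -9.326 PJ.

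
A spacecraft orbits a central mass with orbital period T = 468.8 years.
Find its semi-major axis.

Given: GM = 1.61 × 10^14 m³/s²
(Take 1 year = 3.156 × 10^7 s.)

Convert to SI: T = 468.8 years = 1.47953e+10 s.
Invert Kepler's third law: a = (GM · T² / (4π²))^(1/3).
Substituting T = 1.47953e+10 s and GM = 1.61e+14 m³/s²:
a = (1.61e+14 · (1.47953e+10)² / (4π²))^(1/3) m
a ≈ 9.629e+10 m = 96.29 Gm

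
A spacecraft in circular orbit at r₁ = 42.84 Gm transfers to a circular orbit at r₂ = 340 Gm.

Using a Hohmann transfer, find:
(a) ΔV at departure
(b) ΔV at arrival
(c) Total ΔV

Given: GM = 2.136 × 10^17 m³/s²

Convert to SI: r₁ = 42.84 Gm = 4.284e+10 m; r₂ = 340 Gm = 3.4e+11 m.
Transfer semi-major axis: a_t = (r₁ + r₂)/2 = (4.284e+10 + 3.4e+11)/2 = 1.9142e+11 m.
Circular speeds: v₁ = √(GM/r₁) = 2232.93 m/s, v₂ = √(GM/r₂) = 792.613 m/s.
Transfer speeds (vis-viva v² = GM(2/r − 1/a_t)): v₁ᵗ = 2975.92 m/s, v₂ᵗ = 374.966 m/s.
(a) ΔV₁ = |v₁ᵗ − v₁| ≈ 743 m/s = 743 m/s.
(b) ΔV₂ = |v₂ − v₂ᵗ| ≈ 417.6 m/s = 417.6 m/s.
(c) ΔV_total = ΔV₁ + ΔV₂ ≈ 1161 m/s = 1.161 km/s.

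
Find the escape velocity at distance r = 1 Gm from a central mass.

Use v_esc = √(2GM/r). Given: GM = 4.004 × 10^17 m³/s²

Convert to SI: r = 1 Gm = 1e+09 m.
Escape velocity comes from setting total energy to zero: ½v² − GM/r = 0 ⇒ v_esc = √(2GM / r).
v_esc = √(2 · 4.004e+17 / 1e+09) m/s ≈ 2.83e+04 m/s = 28.3 km/s.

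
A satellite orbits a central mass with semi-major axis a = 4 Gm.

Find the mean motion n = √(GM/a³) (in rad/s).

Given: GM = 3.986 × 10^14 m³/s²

Convert to SI: a = 4 Gm = 4e+09 m.
n = √(GM / a³).
n = √(3.986e+14 / (4e+09)³) rad/s ≈ 7.892e-08 rad/s.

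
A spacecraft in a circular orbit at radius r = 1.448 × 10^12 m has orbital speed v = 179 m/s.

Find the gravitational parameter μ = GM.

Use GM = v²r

For a circular orbit v² = GM/r, so GM = v² · r.
GM = (179)² · 1.448e+12 m³/s² ≈ 4.64e+16 m³/s² = 4.64 × 10^16 m³/s².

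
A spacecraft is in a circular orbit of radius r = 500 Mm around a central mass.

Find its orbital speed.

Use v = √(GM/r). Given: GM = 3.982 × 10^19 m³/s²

Convert to SI: r = 500 Mm = 5e+08 m.
For a circular orbit, gravity supplies the centripetal force, so v = √(GM / r).
v = √(3.982e+19 / 5e+08) m/s ≈ 2.822e+05 m/s = 282.2 km/s.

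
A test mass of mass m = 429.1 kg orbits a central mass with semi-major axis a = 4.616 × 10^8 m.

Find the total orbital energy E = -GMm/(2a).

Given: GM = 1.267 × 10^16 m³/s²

E = −GMm / (2a).
E = −1.267e+16 · 429.1 / (2 · 4.616e+08) J ≈ -5.889e+09 J = -5.889 GJ.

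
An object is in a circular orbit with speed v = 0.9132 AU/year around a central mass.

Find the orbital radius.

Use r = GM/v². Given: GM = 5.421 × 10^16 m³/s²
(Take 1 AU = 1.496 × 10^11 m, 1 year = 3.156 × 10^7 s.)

Convert to SI: v = 0.9132 AU/year = 4328.73 m/s.
For a circular orbit, v² = GM / r, so r = GM / v².
r = 5.421e+16 / (4328.73)² m ≈ 2.893e+09 m = 0.01934 AU.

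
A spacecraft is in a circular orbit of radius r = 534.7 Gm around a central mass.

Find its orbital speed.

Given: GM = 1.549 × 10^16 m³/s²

Convert to SI: r = 534.7 Gm = 5.347e+11 m.
For a circular orbit, gravity supplies the centripetal force, so v = √(GM / r).
v = √(1.549e+16 / 5.347e+11) m/s ≈ 170.2 m/s = 170.2 m/s.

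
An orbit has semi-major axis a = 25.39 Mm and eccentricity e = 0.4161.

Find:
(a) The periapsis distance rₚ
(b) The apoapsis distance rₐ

Convert to SI: a = 25.39 Mm = 2.539e+07 m.
(a) rₚ = a(1 − e) = 2.539e+07 · (1 − 0.4161) = 2.539e+07 · 0.5839 ≈ 1.483e+07 m = 14.83 Mm.
(b) rₐ = a(1 + e) = 2.539e+07 · (1 + 0.4161) = 2.539e+07 · 1.4161 ≈ 3.595e+07 m = 35.95 Mm.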